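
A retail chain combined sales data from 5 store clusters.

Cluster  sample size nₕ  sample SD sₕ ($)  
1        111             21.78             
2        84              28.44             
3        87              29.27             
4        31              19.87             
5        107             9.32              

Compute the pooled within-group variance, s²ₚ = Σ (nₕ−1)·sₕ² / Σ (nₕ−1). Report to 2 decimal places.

515.77

1: (111−1)·21.78² = 110·474.3684 = 52180.524
2: (84−1)·28.44² = 83·808.8336 = 67133.1888
3: (87−1)·29.27² = 86·856.7329 = 73679.0294
4: (31−1)·19.87² = 30·394.8169 = 11844.507
5: (107−1)·9.32² = 106·86.8624 = 9207.4144
Numerator = 214044.6636; denominator = Σ(nₕ−1) = 415.
s²ₚ = 214044.6636/415 = 515.7703... → 515.77.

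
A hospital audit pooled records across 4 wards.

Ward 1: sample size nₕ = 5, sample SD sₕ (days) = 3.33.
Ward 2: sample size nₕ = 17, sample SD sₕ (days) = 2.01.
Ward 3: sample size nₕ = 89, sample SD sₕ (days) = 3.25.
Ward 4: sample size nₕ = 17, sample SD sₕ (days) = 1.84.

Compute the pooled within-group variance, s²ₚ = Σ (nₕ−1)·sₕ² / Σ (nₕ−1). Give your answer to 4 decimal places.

8.8118

1: (5−1)·3.33² = 4·11.0889 = 44.3556
2: (17−1)·2.01² = 16·4.0401 = 64.6416
3: (89−1)·3.25² = 88·10.5625 = 929.5
4: (17−1)·1.84² = 16·3.3856 = 54.1696
Numerator = 1092.6668; denominator = Σ(nₕ−1) = 124.
s²ₚ = 1092.6668/124 = 8.811829... → 8.8118.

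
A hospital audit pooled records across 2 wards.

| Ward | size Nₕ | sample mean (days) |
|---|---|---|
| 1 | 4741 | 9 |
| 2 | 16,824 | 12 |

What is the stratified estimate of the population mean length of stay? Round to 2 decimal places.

11.34

N = 21565; weights Wₕ = Nₕ/N = (0.2198, 0.7802).
x̄_st = Σ Wₕ·x̄ₕ = 0.2198·9 + 0.7802·12 ≈ 11.3405...
→ 11.34.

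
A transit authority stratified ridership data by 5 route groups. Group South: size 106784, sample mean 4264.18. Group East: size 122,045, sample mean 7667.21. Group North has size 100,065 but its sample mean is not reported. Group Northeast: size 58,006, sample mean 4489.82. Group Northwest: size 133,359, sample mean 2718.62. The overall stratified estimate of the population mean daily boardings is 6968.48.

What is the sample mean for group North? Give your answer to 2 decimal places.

N = 106784 + 122045 + 100065 + 58006 + 133359 = 520259.
Overall total = μ·N = 6968.48·520259 = 3625414436.32.
Subtract the known strata: 106784·4264.18 + 122045·7667.21 + 58006·4489.82 + 133359·2718.62 = 2014079785.07.
Remaining total for group North: 3625414436.32 − 2014079785.07 = 1611334651.25.
Divide by its size: 1611334651.25 / 100065 = 16102.8796... → 16102.88.

16102.88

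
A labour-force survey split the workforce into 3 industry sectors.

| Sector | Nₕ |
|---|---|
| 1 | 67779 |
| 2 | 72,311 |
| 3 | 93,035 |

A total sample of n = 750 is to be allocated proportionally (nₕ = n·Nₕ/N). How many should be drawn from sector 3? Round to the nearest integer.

Share of sector 3 = 93035/233125 = 0.39908.
Allocate 750 × 0.39908 = 299.308... → 299.

299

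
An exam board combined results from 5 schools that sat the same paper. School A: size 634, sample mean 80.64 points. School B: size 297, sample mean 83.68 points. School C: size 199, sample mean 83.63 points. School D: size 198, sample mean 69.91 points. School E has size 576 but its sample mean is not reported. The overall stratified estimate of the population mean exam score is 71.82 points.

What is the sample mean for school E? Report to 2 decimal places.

52.57

N = 634 + 297 + 199 + 198 + 576 = 1904.
Overall total = μ·N = 71.82·1904 = 136745.28.
Subtract the known strata: 634·80.64 + 297·83.68 + 199·83.63 + 198·69.91 = 106463.27.
Remaining total for school E: 136745.28 − 106463.27 = 30282.01.
Divide by its size: 30282.01 / 576 = 52.5729... → 52.57.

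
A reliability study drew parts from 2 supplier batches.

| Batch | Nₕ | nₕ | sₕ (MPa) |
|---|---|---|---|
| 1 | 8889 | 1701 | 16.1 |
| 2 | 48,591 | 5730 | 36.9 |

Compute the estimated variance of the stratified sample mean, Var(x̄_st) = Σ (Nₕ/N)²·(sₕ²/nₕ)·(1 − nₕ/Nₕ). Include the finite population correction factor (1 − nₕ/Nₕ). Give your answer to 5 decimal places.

0.15274

N = 57480; Wₕ = Nₕ/N.
batch 1: (8889/57480)²·16.1²/1701·(1 − 1701/8889) = 0.00294696
batch 2: (48591/57480)²·36.9²/5730·(1 − 5730/48591) = 0.14978997
Sum = 0.15273693 → 0.15274.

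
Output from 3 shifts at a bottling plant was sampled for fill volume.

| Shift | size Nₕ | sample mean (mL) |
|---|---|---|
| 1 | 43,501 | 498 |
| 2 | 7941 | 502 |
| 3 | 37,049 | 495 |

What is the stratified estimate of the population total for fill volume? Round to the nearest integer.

Population total = Σ Nₕ·x̄ₕ (each stratum's size times its mean).
43501·498 + 7941·502 + 37049·495 = 21663498 + 3986382 + 18339255 = 43989135.

43989135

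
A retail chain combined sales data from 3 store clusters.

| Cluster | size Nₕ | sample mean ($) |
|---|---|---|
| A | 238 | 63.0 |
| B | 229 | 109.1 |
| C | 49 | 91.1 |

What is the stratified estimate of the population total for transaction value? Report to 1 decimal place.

44441.8

Estimate total by summing Nₕ·x̄ₕ over strata.
238·63.0 + 229·109.1 + 49·91.1 = 14994 + 24983.9 + 4463.9 = 44441.8.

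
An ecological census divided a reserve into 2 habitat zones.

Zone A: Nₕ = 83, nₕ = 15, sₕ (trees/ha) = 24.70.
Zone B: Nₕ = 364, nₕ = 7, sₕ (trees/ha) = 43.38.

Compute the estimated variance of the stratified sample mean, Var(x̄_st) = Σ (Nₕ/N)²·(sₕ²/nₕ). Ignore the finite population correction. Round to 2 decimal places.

N = 447. Term for each stratum: Wₕ²sₕ²/nₕ.
Var(x̄_st) = 1.40231 + 178.26611 = 179.66841 → 179.67.

179.67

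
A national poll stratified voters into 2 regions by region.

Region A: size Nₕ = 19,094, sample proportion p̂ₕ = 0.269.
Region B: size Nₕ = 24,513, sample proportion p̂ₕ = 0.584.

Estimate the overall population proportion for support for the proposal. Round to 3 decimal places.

Wₕ = Nₕ/N with N = 43607: 0.4379, 0.5621.
p̂_st = 0.4379·0.269 + 0.5621·0.584 ≈ 0.44607... → 0.446.

0.446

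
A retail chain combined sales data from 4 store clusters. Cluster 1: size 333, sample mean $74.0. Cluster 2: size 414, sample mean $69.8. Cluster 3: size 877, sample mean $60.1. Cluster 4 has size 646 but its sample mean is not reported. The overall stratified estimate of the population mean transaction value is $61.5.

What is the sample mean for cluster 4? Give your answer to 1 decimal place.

N = 333 + 414 + 877 + 646 = 2270.
Overall total = μ·N = 61.5·2270 = 139605.
Subtract the known strata: 333·74.0 + 414·69.8 + 877·60.1 = 106246.9.
Remaining total for cluster 4: 139605 − 106246.9 = 33358.1.
Divide by its size: 33358.1 / 646 = 51.638... → 51.6.

51.6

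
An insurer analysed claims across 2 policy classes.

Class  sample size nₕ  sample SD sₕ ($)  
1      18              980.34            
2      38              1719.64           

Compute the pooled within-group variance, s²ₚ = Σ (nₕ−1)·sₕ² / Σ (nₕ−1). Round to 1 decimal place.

1: (18−1)·980.34² = 17·961066.5156 = 16338130.7652
2: (38−1)·1719.64² = 37·2957161.7296 = 109414983.9952
Numerator = 125753114.7604; denominator = Σ(nₕ−1) = 54.
s²ₚ = 125753114.7604/54 = 2328761.384... → 2328761.4.

2328761.4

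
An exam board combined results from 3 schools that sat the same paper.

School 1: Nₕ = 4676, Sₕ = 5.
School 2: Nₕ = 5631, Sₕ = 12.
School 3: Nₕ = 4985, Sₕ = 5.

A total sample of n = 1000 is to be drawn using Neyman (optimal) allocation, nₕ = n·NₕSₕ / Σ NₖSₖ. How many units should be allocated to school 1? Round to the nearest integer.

Σ NₕSₕ = 4676·5 + 5631·12 + 4985·5 = 115877.
Share for 1: 23380/115877 = 0.20177.
n_1 = 1000 × 0.20177 = 201.766... → 202.

202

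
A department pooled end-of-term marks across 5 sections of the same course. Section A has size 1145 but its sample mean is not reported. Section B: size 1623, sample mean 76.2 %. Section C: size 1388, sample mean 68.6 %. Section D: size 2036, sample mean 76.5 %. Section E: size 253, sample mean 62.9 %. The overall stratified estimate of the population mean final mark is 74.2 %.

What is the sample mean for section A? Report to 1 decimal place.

Σ Nₕx̄ₕ = N·μ, so 1145·x̄_A = 6445·74.2 − (1623·76.2 + 1388·68.6 + 2036·76.5 + 253·62.9).
= 478219 − 390557.1 = 87661.9.
x̄_A = 87661.9 / 1145 = 76.561... → 76.6.

76.6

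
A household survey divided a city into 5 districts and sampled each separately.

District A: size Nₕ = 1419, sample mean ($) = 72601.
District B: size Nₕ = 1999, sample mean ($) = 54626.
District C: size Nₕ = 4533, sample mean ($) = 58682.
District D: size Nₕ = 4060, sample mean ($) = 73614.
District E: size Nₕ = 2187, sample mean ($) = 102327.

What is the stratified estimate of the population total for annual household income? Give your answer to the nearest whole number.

Estimate total by summing Nₕ·x̄ₕ over strata.
1419·72601 + 1999·54626 + 4533·58682 + 4060·73614 + 2187·102327 = 103020819 + 109197374 + 266005506 + 298872840 + 223789149 = 1000885688.

1000885688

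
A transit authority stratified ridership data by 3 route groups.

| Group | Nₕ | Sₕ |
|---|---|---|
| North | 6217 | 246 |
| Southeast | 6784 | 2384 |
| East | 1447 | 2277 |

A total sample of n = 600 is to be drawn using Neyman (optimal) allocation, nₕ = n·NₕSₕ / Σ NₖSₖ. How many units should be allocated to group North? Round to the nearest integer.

44

North: NₕSₕ = 6217·246 = 1529382
Southeast: NₕSₕ = 6784·2384 = 16173056
East: NₕSₕ = 1447·2277 = 3294819
Σ NₕSₕ = 20997257.
n_North = 600·1529382/20997257 = 43.702... → 44.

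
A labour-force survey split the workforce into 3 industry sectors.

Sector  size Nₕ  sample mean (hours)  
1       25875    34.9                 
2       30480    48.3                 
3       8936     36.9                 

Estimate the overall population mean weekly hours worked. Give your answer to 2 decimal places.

N = 25875 + 30480 + 8936 = 65291.
Weight each subgroup mean by Nₕ/N and sum.
Σ Nₕx̄ₕ = 25875·34.9 + 30480·48.3 + 8936·36.9 = 903037.5 + 1472184 + 329738.4 = 2704959.9.
Divide by N: 2704959.9 / 65291 = 41.4293... → 41.43.

41.43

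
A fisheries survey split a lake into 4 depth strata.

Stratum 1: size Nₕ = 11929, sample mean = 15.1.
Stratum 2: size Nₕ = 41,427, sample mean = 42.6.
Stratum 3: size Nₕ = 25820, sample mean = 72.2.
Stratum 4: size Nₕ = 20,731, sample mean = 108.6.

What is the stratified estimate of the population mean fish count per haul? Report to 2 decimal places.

x̄_st = (Σ Nₕx̄ₕ) / (Σ Nₕ) = (11929·15.1 + 41427·42.6 + 25820·72.2 + 20731·108.6) / 99907
= 6060508.7 / 99907 = 60.6615... → 60.66.

60.66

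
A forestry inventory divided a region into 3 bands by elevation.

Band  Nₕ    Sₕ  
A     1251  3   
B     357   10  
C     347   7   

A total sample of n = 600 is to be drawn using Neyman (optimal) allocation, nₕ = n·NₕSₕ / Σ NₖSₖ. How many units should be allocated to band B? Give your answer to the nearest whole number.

Σ NₕSₕ = 1251·3 + 357·10 + 347·7 = 9752.
Share for B: 3570/9752 = 0.36608.
n_B = 600 × 0.36608 = 219.647... → 220.

220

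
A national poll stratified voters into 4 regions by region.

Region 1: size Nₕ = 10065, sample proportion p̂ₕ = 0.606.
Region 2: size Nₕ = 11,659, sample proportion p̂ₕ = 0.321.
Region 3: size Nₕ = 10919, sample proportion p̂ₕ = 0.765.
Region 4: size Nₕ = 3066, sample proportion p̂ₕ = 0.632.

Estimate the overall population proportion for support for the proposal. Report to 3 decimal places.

0.564

Wₕ = Nₕ/N with N = 35709: 0.2819, 0.3265, 0.3058, 0.0859.
p̂_st = 0.2819·0.606 + 0.3265·0.321 + 0.3058·0.765 + 0.0859·0.632 ≈ 0.56380... → 0.564.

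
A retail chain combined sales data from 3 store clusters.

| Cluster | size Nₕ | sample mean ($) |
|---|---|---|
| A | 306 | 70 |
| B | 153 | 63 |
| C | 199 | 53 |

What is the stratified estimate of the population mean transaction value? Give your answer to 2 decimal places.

63.23

x̄_st = (Σ Nₕx̄ₕ) / (Σ Nₕ) = (306·70 + 153·63 + 199·53) / 658
= 41606 / 658 = 63.2310... → 63.23.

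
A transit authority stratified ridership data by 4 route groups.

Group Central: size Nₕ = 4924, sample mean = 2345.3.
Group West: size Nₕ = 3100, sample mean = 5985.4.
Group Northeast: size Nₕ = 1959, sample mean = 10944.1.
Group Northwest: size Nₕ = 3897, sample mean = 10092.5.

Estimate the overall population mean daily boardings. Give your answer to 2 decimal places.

6547.04

x̄_st = (Σ Nₕx̄ₕ) / (Σ Nₕ) = (4924·2345.3 + 3100·5985.4 + 1959·10944.1 + 3897·10092.5) / 13880
= 90872961.6 / 13880 = 6547.0433... → 6547.04.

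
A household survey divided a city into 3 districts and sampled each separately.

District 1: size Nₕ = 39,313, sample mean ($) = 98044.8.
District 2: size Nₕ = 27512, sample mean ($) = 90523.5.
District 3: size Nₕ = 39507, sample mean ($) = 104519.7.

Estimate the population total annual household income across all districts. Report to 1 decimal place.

Estimate total by summing Nₕ·x̄ₕ over strata.
39313·98044.8 + 27512·90523.5 + 39507·104519.7 = 3854435222.4 + 2490482532 + 4129259787.9 = 10474177542.3.

10474177542.3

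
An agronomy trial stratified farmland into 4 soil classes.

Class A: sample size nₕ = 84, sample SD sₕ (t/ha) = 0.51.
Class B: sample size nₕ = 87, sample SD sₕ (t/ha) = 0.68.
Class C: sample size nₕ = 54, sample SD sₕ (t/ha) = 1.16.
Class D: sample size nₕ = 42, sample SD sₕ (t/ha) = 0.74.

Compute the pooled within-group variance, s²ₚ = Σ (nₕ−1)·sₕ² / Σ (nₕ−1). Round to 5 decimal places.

A: (84−1)·0.51² = 83·0.2601 = 21.5883
B: (87−1)·0.68² = 86·0.4624 = 39.7664
C: (54−1)·1.16² = 53·1.3456 = 71.3168
D: (42−1)·0.74² = 41·0.5476 = 22.4516
Numerator = 155.1231; denominator = Σ(nₕ−1) = 263.
s²ₚ = 155.1231/263 = 0.5898217... → 0.58982.

0.58982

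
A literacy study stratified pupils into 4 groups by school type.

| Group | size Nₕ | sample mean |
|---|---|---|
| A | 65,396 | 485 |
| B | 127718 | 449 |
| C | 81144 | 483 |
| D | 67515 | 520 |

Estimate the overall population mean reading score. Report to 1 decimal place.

478.0

N = 341773; weights Wₕ = Nₕ/N = (0.1913, 0.3737, 0.2374, 0.1975).
x̄_st = Σ Wₕ·x̄ₕ = 0.1913·485 + 0.3737·449 + 0.2374·483 + 0.1975·520 ≈ 477.986...
→ 478.0.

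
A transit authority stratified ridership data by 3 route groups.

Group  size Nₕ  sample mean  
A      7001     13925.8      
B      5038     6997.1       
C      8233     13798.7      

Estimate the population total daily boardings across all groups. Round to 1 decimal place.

246350612.7

Estimate total by summing Nₕ·x̄ₕ over strata.
7001·13925.8 + 5038·6997.1 + 8233·13798.7 = 97494525.8 + 35251389.8 + 113604697.1 = 246350612.7.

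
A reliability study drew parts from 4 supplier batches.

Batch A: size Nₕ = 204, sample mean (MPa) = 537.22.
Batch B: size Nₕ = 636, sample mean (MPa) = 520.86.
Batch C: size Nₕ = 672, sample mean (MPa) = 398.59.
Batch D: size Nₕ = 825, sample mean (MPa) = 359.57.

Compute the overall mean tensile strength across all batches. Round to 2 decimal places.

430.19

x̄_st = (Σ Nₕx̄ₕ) / (Σ Nₕ) = (204·537.22 + 636·520.86 + 672·398.59 + 825·359.57) / 2337
= 1005357.57 / 2337 = 430.1915... → 430.19.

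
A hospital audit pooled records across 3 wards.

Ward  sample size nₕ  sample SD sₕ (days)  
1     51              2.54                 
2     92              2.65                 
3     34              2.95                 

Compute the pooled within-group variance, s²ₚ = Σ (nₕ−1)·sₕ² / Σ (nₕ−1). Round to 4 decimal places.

7.1771

Degrees of freedom: 50 + 91 + 33 = 174.
Σ(nₕ−1)sₕ² = 50·6.4516 + 91·7.0225 + 33·8.7025 = 1248.81.
s²ₚ = 1248.81 / 174 = 7.177069... → 7.1771.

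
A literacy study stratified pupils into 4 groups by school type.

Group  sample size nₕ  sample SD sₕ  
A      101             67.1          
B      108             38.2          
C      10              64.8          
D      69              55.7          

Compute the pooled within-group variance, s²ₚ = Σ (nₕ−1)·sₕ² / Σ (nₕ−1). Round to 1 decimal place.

Degrees of freedom: 100 + 107 + 9 + 68 = 284.
Σ(nₕ−1)sₕ² = 100·4502.41 + 107·1459.24 + 9·4199.04 + 68·3102.49 = 855140.36.
s²ₚ = 855140.36 / 284 = 3011.058... → 3011.1.

3011.1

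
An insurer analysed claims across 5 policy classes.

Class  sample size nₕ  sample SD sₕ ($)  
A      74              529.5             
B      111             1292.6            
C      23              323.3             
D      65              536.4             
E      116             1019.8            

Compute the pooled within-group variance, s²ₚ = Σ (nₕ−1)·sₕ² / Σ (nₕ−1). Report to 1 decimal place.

A: (74−1)·529.5² = 73·280370.25 = 20467028.25
B: (111−1)·1292.6² = 110·1670814.76 = 183789623.6
C: (23−1)·323.3² = 22·104522.89 = 2299503.58
D: (65−1)·536.4² = 64·287724.96 = 18414397.44
E: (116−1)·1019.8² = 115·1039992.04 = 119599084.6
Numerator = 344569637.47; denominator = Σ(nₕ−1) = 384.
s²ₚ = 344569637.47/384 = 897316.764... → 897316.8.

897316.8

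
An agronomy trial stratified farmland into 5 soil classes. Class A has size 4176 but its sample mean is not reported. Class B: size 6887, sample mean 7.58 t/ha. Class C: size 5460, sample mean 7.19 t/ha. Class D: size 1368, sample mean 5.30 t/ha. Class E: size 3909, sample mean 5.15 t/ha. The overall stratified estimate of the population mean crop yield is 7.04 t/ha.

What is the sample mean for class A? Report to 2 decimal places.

8.29

Σ Nₕx̄ₕ = N·μ, so 4176·x̄_A = 21800·7.04 − (6887·7.58 + 5460·7.19 + 1368·5.30 + 3909·5.15).
= 153472 − 118842.61 = 34629.39.
x̄_A = 34629.39 / 4176 = 8.2925... → 8.29.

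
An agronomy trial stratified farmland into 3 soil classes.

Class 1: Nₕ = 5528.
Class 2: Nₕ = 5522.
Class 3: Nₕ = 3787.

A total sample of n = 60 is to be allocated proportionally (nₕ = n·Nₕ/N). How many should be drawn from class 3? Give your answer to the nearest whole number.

15

Share of class 3 = 3787/14837 = 0.25524.
Allocate 60 × 0.25524 = 15.314... → 15.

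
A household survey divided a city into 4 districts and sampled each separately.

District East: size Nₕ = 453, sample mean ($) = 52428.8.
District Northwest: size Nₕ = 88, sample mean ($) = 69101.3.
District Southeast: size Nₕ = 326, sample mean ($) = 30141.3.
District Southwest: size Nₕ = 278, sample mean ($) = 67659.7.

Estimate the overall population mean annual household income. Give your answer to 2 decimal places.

N = 453 + 88 + 326 + 278 = 1145.
Weight each subgroup mean by Nₕ/N and sum.
Σ Nₕx̄ₕ = 453·52428.8 + 88·69101.3 + 326·30141.3 + 278·67659.7 = 23750246.4 + 6080914.4 + 9826063.8 + 18809396.6 = 58466621.2.
Divide by N: 58466621.2 / 1145 = 51062.5513... → 51062.55.

51062.55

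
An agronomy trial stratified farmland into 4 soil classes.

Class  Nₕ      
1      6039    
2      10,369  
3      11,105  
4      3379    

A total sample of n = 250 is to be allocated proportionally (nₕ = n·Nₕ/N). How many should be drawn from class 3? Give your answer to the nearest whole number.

90

N = 6039 + 10369 + 11105 + 3379 = 30892.
n_3 = 250·11105/30892 = 89.870... → 90.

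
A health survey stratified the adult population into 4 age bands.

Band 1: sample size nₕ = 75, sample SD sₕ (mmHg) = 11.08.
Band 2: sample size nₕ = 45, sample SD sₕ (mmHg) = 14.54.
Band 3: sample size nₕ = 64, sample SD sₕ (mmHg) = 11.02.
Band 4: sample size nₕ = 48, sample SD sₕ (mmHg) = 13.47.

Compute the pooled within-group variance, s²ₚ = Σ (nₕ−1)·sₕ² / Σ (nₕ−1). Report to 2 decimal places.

Degrees of freedom: 74 + 44 + 63 + 47 = 228.
Σ(nₕ−1)sₕ² = 74·122.7664 + 44·211.4116 + 63·121.4404 + 47·181.4409 = 34565.2915.
s²ₚ = 34565.2915 / 228 = 151.6022... → 151.60.

151.60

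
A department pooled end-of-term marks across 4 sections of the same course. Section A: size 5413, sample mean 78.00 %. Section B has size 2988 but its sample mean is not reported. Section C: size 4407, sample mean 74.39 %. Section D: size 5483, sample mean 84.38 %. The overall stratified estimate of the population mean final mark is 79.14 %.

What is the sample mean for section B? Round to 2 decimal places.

Σ Nₕx̄ₕ = N·μ, so 2988·x̄_B = 18291·79.14 − (5413·78.00 + 4407·74.39 + 5483·84.38).
= 1447549.74 − 1212706.27 = 234843.47.
x̄_B = 234843.47 / 2988 = 78.5955... → 78.60.

78.60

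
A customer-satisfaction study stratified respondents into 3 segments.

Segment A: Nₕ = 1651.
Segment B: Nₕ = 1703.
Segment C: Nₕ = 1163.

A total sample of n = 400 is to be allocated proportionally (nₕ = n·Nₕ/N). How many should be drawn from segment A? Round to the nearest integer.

N = 1651 + 1703 + 1163 = 4517.
n_A = 400·1651/4517 = 146.203... → 146.

146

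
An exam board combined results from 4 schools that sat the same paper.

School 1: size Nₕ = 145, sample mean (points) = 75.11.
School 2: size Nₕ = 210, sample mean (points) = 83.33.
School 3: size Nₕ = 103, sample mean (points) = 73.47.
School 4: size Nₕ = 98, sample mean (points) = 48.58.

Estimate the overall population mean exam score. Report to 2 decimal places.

N = 556; weights Wₕ = Nₕ/N = (0.2608, 0.3777, 0.1853, 0.1763).
x̄_st = Σ Wₕ·x̄ₕ = 0.2608·75.11 + 0.3777·83.33 + 0.1853·73.47 + 0.1763·48.58 ≈ 73.2347...
→ 73.23.

73.23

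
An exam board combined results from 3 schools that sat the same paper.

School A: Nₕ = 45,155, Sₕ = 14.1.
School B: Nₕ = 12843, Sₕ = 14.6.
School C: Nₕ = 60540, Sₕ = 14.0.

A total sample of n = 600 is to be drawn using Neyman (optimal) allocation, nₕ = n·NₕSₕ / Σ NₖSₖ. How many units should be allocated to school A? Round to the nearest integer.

A: NₕSₕ = 45155·14.1 = 636685.5
B: NₕSₕ = 12843·14.6 = 187507.8
C: NₕSₕ = 60540·14.0 = 847560
Σ NₕSₕ = 1671753.3.
n_A = 600·636685.5/1671753.3 = 228.509... → 229.

229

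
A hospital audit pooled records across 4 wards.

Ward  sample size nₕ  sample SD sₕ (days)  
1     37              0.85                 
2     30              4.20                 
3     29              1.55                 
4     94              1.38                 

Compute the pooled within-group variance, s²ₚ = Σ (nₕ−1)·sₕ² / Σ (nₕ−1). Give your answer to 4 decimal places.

Degrees of freedom: 36 + 29 + 28 + 93 = 186.
Σ(nₕ−1)sₕ² = 36·0.7225 + 29·17.64 + 28·2.4025 + 93·1.9044 = 781.9492.
s²ₚ = 781.9492 / 186 = 4.204028... → 4.2040.

4.2040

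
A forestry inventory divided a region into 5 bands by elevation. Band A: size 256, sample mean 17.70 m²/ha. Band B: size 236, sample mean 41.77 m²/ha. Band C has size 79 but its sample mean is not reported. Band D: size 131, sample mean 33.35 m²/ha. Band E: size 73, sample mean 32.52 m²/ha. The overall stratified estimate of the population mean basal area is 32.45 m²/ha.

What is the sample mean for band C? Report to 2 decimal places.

50.85

N = 256 + 236 + 79 + 131 + 73 = 775.
Overall total = μ·N = 32.45·775 = 25148.75.
Subtract the known strata: 256·17.70 + 236·41.77 + 131·33.35 + 73·32.52 = 21131.73.
Remaining total for band C: 25148.75 − 21131.73 = 4017.02.
Divide by its size: 4017.02 / 79 = 50.8484... → 50.85.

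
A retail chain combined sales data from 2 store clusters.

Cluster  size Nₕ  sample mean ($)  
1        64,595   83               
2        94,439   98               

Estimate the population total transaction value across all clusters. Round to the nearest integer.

14616407

Population total = Σ Nₕ·x̄ₕ (each stratum's size times its mean).
64595·83 + 94439·98 = 5361385 + 9255022 = 14616407.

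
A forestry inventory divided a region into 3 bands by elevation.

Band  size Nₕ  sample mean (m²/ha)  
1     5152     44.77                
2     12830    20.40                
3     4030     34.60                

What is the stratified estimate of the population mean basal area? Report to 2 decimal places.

N = 5152 + 12830 + 4030 = 22012.
Overall mean = Σ (Nₕ/N)·x̄ₕ — weight by population share, not a simple average.
Σ Nₕx̄ₕ = 5152·44.77 + 12830·20.40 + 4030·34.60 = 230655.04 + 261732 + 139438 = 631825.04.
Divide by N: 631825.04 / 22012 = 28.7037... → 28.70.

28.70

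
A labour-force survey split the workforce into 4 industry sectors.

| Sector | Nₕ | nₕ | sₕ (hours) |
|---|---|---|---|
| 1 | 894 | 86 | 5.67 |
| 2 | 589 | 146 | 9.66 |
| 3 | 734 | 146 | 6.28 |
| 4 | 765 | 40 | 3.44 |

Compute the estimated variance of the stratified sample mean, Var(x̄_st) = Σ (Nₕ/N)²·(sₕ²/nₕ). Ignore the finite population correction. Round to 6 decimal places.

N = 2982; Wₕ = Nₕ/N.
sector 1: (894/2982)²·5.67²/86 = 0.033599083
sector 2: (589/2982)²·9.66²/146 = 0.024935421
sector 3: (734/2982)²·6.28²/146 = 0.016366027
sector 4: (765/2982)²·3.44²/40 = 0.019469934
Sum = 0.094370466 → 0.094370.

0.094370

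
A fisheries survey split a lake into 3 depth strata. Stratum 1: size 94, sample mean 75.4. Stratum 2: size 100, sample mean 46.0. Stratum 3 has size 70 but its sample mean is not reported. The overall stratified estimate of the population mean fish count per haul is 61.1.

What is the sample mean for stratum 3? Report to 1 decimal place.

63.5

Σ Nₕx̄ₕ = N·μ, so 70·x̄_3 = 264·61.1 − (94·75.4 + 100·46.0).
= 16130.4 − 11687.6 = 4442.8.
x̄_3 = 4442.8 / 70 = 63.469... → 63.5.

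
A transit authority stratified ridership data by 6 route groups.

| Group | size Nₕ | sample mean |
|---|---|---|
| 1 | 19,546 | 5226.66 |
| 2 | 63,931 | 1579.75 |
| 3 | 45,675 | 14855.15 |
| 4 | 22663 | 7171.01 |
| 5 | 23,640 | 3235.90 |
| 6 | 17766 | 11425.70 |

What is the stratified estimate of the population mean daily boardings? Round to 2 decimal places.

x̄_st = (Σ Nₕx̄ₕ) / (Σ Nₕ) = (19546·5226.66 + 63931·1579.75 + 45675·14855.15 + 22663·7171.01 + 23640·3235.90 + 17766·11425.70) / 193221
= 1323666531.69 / 193221 = 6850.5314... → 6850.53.

6850.53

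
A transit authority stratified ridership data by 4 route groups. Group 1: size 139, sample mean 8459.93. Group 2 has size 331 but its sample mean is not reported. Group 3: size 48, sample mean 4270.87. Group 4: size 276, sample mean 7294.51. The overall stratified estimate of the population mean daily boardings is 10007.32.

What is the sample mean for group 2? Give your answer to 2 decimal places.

N = 139 + 331 + 48 + 276 = 794.
Overall total = μ·N = 10007.32·794 = 7945812.08.
Subtract the known strata: 139·8459.93 + 48·4270.87 + 276·7294.51 = 3394216.79.
Remaining total for group 2: 7945812.08 − 3394216.79 = 4551595.29.
Divide by its size: 4551595.29 / 331 = 13751.0432... → 13751.04.

13751.04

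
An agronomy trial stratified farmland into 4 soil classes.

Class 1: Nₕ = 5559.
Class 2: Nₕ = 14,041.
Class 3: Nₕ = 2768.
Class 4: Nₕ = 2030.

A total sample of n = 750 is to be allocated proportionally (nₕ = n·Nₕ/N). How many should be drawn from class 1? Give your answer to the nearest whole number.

171

N = 5559 + 14041 + 2768 + 2030 = 24398.
n_1 = 750·5559/24398 = 170.885... → 171.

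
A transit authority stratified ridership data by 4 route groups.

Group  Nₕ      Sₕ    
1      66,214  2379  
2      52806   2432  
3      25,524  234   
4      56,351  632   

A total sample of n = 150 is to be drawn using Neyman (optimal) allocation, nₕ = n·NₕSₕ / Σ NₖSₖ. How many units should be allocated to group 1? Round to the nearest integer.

1: NₕSₕ = 66214·2379 = 157523106
2: NₕSₕ = 52806·2432 = 128424192
3: NₕSₕ = 25524·234 = 5972616
4: NₕSₕ = 56351·632 = 35613832
Σ NₕSₕ = 327533746.
n_1 = 150·157523106/327533746 = 72.141... → 72.

72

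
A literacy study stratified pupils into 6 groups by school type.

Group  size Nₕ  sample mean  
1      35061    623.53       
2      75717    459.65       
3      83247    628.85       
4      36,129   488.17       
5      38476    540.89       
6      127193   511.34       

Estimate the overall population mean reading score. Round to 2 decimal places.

N = 35061 + 75717 + 83247 + 36129 + 38476 + 127193 = 395823.
Overall mean = Σ (Nₕ/N)·x̄ₕ — weight by population share, not a simple average.
Σ Nₕx̄ₕ = 35061·623.53 + 75717·459.65 + 83247·628.85 + 36129·488.17 + 38476·540.89 + 127193·511.34 = 21861585.33 + 34803319.05 + 52349875.95 + 17637093.93 + 20811283.64 + 65038868.62 = 212502026.52.
Divide by N: 212502026.52 / 395823 = 536.8612... → 536.86.

536.86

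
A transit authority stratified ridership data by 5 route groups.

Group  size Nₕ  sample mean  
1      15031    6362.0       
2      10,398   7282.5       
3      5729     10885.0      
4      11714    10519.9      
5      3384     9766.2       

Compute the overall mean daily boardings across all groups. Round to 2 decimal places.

8431.12

N = 46256; weights Wₕ = Nₕ/N = (0.3250, 0.2248, 0.1239, 0.2532, 0.0732).
x̄_st = Σ Wₕ·x̄ₕ = 0.3250·6362.0 + 0.2248·7282.5 + 0.1239·10885.0 + 0.2532·10519.9 + 0.0732·9766.2 ≈ 8431.1171...
→ 8431.12.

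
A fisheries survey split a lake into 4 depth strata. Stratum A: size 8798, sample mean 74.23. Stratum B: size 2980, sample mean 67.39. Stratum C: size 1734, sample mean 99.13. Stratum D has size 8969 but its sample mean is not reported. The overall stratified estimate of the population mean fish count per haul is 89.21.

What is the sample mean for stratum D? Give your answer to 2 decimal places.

109.24

Σ Nₕx̄ₕ = N·μ, so 8969·x̄_D = 22481·89.21 − (8798·74.23 + 2980·67.39 + 1734·99.13).
= 2005530.01 − 1025789.16 = 979740.85.
x̄_D = 979740.85 / 8969 = 109.2364... → 109.24.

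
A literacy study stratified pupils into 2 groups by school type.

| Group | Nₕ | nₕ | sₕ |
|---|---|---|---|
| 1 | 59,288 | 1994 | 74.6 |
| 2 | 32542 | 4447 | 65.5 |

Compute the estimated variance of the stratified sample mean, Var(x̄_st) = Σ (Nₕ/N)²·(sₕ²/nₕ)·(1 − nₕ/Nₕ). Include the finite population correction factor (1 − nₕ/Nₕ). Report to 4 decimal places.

N = 91830; Wₕ = Nₕ/N.
group 1: (59288/91830)²·74.6²/1994·(1 − 1994/59288) = 1.1242406
group 2: (32542/91830)²·65.5²/4447·(1 − 4447/32542) = 0.1045971
Sum = 1.2288377 → 1.2288.

1.2288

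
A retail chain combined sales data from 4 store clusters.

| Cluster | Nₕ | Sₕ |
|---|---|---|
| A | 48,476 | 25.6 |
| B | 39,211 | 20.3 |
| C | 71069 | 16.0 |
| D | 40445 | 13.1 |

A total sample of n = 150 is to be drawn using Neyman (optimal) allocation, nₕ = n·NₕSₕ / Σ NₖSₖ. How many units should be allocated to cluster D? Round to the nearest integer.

21

A: NₕSₕ = 48476·25.6 = 1240985.6
B: NₕSₕ = 39211·20.3 = 795983.3
C: NₕSₕ = 71069·16.0 = 1137104
D: NₕSₕ = 40445·13.1 = 529829.5
Σ NₕSₕ = 3703902.4.
n_D = 150·529829.5/3703902.4 = 21.457... → 21.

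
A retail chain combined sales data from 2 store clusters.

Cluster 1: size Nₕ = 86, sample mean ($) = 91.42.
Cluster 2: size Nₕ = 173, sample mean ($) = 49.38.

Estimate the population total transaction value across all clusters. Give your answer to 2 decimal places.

1: 86·91.42 = 7862.12
2: 173·49.38 = 8542.74
τ̂ = Σ Nₕx̄ₕ = 16404.86.

16404.86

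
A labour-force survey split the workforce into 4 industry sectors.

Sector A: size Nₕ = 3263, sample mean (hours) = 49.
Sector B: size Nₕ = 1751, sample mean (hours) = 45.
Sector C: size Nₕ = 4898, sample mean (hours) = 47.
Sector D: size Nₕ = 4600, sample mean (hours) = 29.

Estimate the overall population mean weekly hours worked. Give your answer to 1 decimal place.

x̄_st = (Σ Nₕx̄ₕ) / (Σ Nₕ) = (3263·49 + 1751·45 + 4898·47 + 4600·29) / 14512
= 602288 / 14512 = 41.503... → 41.5.

41.5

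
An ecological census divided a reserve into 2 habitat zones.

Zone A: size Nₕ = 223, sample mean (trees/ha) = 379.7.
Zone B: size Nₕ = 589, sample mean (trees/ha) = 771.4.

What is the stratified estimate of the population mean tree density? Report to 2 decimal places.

663.83

x̄_st = (Σ Nₕx̄ₕ) / (Σ Nₕ) = (223·379.7 + 589·771.4) / 812
= 539027.7 / 812 = 663.8272... → 663.83.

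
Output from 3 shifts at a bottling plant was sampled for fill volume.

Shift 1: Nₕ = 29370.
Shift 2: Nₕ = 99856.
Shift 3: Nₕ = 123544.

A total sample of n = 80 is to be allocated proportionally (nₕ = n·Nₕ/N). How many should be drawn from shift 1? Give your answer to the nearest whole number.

N = 29370 + 99856 + 123544 = 252770.
n_1 = 80·29370/252770 = 9.295... → 9.

9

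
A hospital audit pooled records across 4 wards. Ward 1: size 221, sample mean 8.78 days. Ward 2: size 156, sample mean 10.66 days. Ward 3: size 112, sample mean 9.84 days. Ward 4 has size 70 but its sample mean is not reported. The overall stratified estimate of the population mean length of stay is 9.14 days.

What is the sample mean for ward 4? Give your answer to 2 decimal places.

5.77

N = 221 + 156 + 112 + 70 = 559.
Overall total = μ·N = 9.14·559 = 5109.26.
Subtract the known strata: 221·8.78 + 156·10.66 + 112·9.84 = 4705.42.
Remaining total for ward 4: 5109.26 − 4705.42 = 403.84.
Divide by its size: 403.84 / 70 = 5.7691... → 5.77.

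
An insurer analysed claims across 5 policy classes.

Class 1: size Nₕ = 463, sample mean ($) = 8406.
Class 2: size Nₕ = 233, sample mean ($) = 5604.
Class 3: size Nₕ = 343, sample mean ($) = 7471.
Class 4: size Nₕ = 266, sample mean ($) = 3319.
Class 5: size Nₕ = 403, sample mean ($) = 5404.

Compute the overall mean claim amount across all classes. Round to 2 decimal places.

6335.44

N = 1708; weights Wₕ = Nₕ/N = (0.2711, 0.1364, 0.2008, 0.1557, 0.2359).
x̄_st = Σ Wₕ·x̄ₕ = 0.2711·8406 + 0.1364·5604 + 0.2008·7471 + 0.1557·3319 + 0.2359·5404 ≈ 6335.4385...
→ 6335.44.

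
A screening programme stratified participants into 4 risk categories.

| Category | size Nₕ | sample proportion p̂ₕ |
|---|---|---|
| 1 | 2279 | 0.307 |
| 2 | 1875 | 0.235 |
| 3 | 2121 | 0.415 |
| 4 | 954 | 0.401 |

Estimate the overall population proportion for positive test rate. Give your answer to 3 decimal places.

0.332

Wₕ = Nₕ/N with N = 7229: 0.3153, 0.2594, 0.2934, 0.1320.
p̂_st = 0.3153·0.307 + 0.2594·0.235 + 0.2934·0.415 + 0.1320·0.401 ≈ 0.33242... → 0.332.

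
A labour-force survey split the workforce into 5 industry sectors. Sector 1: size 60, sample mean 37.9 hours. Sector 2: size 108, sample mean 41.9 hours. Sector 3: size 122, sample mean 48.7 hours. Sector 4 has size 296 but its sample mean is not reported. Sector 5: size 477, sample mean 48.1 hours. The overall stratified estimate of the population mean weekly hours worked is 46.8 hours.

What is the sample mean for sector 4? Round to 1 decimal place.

47.5

N = 60 + 108 + 122 + 296 + 477 = 1063.
Overall total = μ·N = 46.8·1063 = 49748.4.
Subtract the known strata: 60·37.9 + 108·41.9 + 122·48.7 + 477·48.1 = 35684.3.
Remaining total for sector 4: 49748.4 − 35684.3 = 14064.1.
Divide by its size: 14064.1 / 296 = 47.514... → 47.5.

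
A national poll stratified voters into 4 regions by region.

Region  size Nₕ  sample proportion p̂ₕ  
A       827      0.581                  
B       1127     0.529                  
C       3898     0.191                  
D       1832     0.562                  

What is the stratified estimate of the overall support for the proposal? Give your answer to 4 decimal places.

N = 827 + 1127 + 3898 + 1832 = 7684.
Overall proportion = Σ (Nₕ/N)·p̂ₕ.
Σ Nₕp̂ₕ = 480.487 + 596.183 + 744.518 + 1029.584 = 2850.772.
2850.772 / 7684 = 0.371001... → 0.3710.

0.3710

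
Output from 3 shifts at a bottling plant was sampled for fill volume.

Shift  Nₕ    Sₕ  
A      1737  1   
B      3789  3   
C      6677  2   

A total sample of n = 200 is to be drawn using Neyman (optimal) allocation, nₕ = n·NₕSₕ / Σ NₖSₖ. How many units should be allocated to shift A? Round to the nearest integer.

A: NₕSₕ = 1737·1 = 1737
B: NₕSₕ = 3789·3 = 11367
C: NₕSₕ = 6677·2 = 13354
Σ NₕSₕ = 26458.
n_A = 200·1737/26458 = 13.130... → 13.

13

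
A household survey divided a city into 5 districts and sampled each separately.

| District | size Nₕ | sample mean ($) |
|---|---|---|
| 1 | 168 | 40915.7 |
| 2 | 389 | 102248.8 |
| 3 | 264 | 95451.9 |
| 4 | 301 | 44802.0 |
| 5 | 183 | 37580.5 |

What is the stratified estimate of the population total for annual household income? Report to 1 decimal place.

Estimate total by summing Nₕ·x̄ₕ over strata.
168·40915.7 + 389·102248.8 + 264·95451.9 + 301·44802.0 + 183·37580.5 = 6873837.6 + 39774783.2 + 25199301.6 + 13485402 + 6877231.5 = 92210555.9.

92210555.9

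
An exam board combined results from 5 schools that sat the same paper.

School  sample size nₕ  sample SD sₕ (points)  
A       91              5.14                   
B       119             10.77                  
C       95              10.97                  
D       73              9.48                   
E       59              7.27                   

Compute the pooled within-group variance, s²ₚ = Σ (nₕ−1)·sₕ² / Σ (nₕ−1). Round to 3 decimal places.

85.447

Degrees of freedom: 90 + 118 + 94 + 72 + 58 = 432.
Σ(nₕ−1)sₕ² = 90·26.4196 + 118·115.9929 + 94·120.3409 + 72·89.8704 + 58·52.8529 = 36913.1078.
s²ₚ = 36913.1078 / 432 = 85.44701... → 85.447.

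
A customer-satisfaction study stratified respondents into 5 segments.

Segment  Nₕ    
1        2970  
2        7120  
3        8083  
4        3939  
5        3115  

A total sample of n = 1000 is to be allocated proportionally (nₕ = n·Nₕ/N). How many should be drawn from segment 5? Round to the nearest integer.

123

N = 2970 + 7120 + 8083 + 3939 + 3115 = 25227.
n_5 = 1000·3115/25227 = 123.479... → 123.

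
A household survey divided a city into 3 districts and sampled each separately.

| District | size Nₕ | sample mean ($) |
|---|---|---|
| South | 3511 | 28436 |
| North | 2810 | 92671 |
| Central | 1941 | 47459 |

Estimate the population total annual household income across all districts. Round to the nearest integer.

452362225

South: 3511·28436 = 99838796
North: 2810·92671 = 260405510
Central: 1941·47459 = 92117919
τ̂ = Σ Nₕx̄ₕ = 452362225.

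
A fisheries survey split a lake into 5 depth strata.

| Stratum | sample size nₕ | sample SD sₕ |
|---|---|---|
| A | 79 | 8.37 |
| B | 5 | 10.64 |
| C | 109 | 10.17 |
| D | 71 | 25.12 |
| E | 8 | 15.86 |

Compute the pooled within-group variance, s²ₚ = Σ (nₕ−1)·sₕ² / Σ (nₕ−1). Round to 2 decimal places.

A: (79−1)·8.37² = 78·70.0569 = 5464.4382
B: (5−1)·10.64² = 4·113.2096 = 452.8384
C: (109−1)·10.17² = 108·103.4289 = 11170.3212
D: (71−1)·25.12² = 70·631.0144 = 44171.008
E: (8−1)·15.86² = 7·251.5396 = 1760.7772
Numerator = 63019.383; denominator = Σ(nₕ−1) = 267.
s²ₚ = 63019.383/267 = 236.0277... → 236.03.

236.03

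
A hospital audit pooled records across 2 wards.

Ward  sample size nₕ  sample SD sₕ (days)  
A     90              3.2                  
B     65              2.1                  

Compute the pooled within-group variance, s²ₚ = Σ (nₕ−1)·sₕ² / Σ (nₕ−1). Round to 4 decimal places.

A: (90−1)·3.2² = 89·10.24 = 911.36
B: (65−1)·2.1² = 64·4.41 = 282.24
Numerator = 1193.6; denominator = Σ(nₕ−1) = 153.
s²ₚ = 1193.6/153 = 7.801307... → 7.8013.

7.8013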